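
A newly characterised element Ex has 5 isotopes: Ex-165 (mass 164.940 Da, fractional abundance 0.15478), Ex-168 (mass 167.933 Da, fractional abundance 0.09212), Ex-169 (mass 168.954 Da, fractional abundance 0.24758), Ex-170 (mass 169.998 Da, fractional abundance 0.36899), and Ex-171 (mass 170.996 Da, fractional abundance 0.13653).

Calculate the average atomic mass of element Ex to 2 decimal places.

168.90 Da

Average mass = Σ (abundance × isotope mass) = 0.15478 × 164.940 + 0.09212 × 167.933 + 0.24758 × 168.954 + 0.36899 × 169.998 + 0.13653 × 170.996
= 25.5294 + 15.4700 + 41.8296 + 62.7276 + 23.3461 = 168.9027 Da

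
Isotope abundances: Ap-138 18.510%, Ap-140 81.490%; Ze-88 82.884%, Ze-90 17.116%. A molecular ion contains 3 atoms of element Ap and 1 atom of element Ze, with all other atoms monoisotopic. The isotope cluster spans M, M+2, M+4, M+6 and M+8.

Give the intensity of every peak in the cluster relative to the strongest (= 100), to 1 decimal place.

Element Ap pattern (n=3): 0.0063419 : 0.08376034 : 0.36875363 : 0.54114413
Element Ze pattern (n=1): 0.82884 : 0.17116
Convolve the two distributions (both contribute in 2-u steps):
  M: 0.0063419×0.82884 = 0.005256
  M+2: 0.0063419×0.17116 + 0.08376034×0.82884 = 0.070509
  M+4: 0.08376034×0.17116 + 0.36875363×0.82884 = 0.319974
  M+6: 0.36875363×0.17116 + 0.54114413×0.82884 = 0.511638
  M+8: 0.54114413×0.17116 = 0.092622
Scale to base peak (0.511638) = 100: 1.0 : 13.8 : 62.5 : 100.0 : 18.1

1.0 : 13.8 : 62.5 : 100.0 : 18.1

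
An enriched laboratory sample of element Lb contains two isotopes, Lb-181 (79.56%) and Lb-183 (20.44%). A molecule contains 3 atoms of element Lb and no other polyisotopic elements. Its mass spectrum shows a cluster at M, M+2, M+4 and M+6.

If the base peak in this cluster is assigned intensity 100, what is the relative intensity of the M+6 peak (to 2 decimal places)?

Term probabilities: M 0.5036, M+2 0.3881, M+4 0.0997, M+6 0.0085. Base peak = M.
P(M) = C(3,0) × 0.7956^3 × 0.2044^0 = 1 × 0.50359838 × 1.0000 = 0.503598 (base)
P(M+6) = C(3,3) × 0.7956^0 × 0.2044^3 = 1 × 1.0000 × 0.0085397 = 0.008540
Relative intensity = 0.008540 / 0.503598 × 100 = 1.70

1.70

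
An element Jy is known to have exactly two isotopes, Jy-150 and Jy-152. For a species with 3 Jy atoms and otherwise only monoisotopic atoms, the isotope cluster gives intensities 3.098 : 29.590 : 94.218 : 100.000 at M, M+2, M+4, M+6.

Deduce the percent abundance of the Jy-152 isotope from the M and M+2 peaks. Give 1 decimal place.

Write p for the Jy-150 fraction. I(M+2)/I(M) = [C(3,1)·p^2·(1−p)] / p^3 = 3·(1−p)/p = 29.590/3.098 = 9.5513
(1−p)/p = 9.5513/3 = 3.1838  ⇒  p = 1/(1 + 3.1838) = 0.2390
Jy-150: 23.9%, Jy-152: 76.1%.

76.1%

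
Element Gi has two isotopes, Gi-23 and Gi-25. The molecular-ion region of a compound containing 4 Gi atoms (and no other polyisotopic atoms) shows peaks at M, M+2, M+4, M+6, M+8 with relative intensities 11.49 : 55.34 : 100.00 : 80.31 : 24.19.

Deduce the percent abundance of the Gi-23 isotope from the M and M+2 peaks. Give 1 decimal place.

45.4%

Write p for the Gi-23 fraction. I(M+2)/I(M) = [C(4,1)·p^3·(1−p)] / p^4 = 4·(1−p)/p = 55.34/11.49 = 4.8164
(1−p)/p = 4.8164/4 = 1.2041  ⇒  p = 1/(1 + 1.2041) = 0.4537
Gi-23: 45.4%, Gi-25: 54.6%.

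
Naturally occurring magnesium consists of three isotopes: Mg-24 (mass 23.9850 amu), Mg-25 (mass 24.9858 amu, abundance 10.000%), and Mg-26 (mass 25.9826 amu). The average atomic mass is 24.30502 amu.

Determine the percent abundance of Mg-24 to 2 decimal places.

78.99%

Let x and y be the fractions of Mg-24 and Mg-26. Then x + y = 1 − 0.10000 = 0.90000 and 23.9850x + 25.9826y = 24.30502 − 0.10000×24.9858 = 21.80644.
Substituting: 23.9850x + 25.9826(0.90000 − x) = 21.80644
(23.9850 − 25.9826)x = -1.5779  ⇒  x = 0.78990, y = 0.11010
Mg-24: 78.99%, Mg-26: 11.01%.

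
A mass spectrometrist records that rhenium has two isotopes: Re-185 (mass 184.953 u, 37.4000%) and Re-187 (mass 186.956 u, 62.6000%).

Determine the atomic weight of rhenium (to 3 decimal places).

Weight each isotope mass by its fractional abundance: 0.374000 × 184.953 + 0.626000 × 186.956
= 69.1724 + 117.0345 = 186.2069 u

186.207 u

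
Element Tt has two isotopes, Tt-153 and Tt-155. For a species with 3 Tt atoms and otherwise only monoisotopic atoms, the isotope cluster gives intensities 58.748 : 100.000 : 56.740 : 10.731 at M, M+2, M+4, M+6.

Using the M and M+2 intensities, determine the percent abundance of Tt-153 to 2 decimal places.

63.80%

Let p = fractional abundance of Tt-153. I(M+2)/I(M) = [C(3,1)·p^2·(1−p)] / p^3 = 3·(1−p)/p = 100.000/58.748 = 1.7022
(1−p)/p = 1.7022/3 = 0.5674  ⇒  p = 1/(1 + 0.5674) = 0.6380
Tt-153: 63.80%, Tt-155: 36.20%.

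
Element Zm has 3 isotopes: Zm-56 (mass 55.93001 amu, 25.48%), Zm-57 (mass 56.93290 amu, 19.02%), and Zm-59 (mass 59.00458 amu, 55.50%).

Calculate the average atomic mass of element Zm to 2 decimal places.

Average mass = Σ (abundance × isotope mass) = 0.2548 × 55.93001 + 0.1902 × 56.93290 + 0.5550 × 59.00458
= 14.250967 + 10.828638 + 32.747542 = 57.827147 amu

57.83 amu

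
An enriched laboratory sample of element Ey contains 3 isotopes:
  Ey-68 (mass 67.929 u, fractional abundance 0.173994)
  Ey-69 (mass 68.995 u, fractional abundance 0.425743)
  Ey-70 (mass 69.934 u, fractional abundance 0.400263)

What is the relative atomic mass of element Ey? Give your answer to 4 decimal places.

The abundance-weighted mean is 0.173994 × 67.929 + 0.425743 × 68.995 + 0.400263 × 69.934
= 11.81924 + 29.37414 + 27.99199 = 69.18537 u

69.1854 u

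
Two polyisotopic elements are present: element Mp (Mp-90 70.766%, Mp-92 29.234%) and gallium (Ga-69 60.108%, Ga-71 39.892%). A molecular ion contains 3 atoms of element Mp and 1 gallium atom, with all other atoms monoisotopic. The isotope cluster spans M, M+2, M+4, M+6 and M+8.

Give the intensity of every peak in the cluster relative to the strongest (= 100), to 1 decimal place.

52.5 : 100.0 : 70.1 : 21.6 : 2.5

Element Mp pattern (n=3): 0.35438387 : 0.43919642 : 0.18143555 : 0.02498416
Gallium pattern (n=1): 0.60108 : 0.39892
Convolve the two distributions (both contribute in 2-u steps):
  M: 0.35438387×0.60108 = 0.213013
  M+2: 0.35438387×0.39892 + 0.43919642×0.60108 = 0.405363
  M+4: 0.43919642×0.39892 + 0.18143555×0.60108 = 0.284262
  M+6: 0.18143555×0.39892 + 0.02498416×0.60108 = 0.087396
  M+8: 0.02498416×0.39892 = 0.009967
Scale to base peak (0.405363) = 100: 52.5 : 100.0 : 70.1 : 21.6 : 2.5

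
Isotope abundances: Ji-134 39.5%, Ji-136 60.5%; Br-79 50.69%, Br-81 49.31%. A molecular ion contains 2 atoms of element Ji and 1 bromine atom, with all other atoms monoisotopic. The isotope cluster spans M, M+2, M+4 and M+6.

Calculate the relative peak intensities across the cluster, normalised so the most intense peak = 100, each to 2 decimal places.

Element Ji pattern (n=2): 0.156025 : 0.47795 : 0.366025
Bromine pattern (n=1): 0.5069 : 0.4931
Convolve the two distributions (both contribute in 2-u steps):
  M: 0.156025×0.5069 = 0.079089
  M+2: 0.156025×0.4931 + 0.47795×0.5069 = 0.319209
  M+4: 0.47795×0.4931 + 0.366025×0.5069 = 0.421215
  M+6: 0.366025×0.4931 = 0.180487
Scale to base peak (0.421215) = 100: 18.78 : 75.78 : 100.00 : 42.85

18.78 : 75.78 : 100.00 : 42.85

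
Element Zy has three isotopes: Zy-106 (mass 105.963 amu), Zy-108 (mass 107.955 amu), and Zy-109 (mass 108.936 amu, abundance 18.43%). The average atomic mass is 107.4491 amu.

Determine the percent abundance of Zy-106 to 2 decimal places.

34.47%

Let x and y be the fractions of Zy-106 and Zy-108. Then x + y = 1 − 0.1843 = 0.8157 and 105.963x + 107.955y = 107.4491 − 0.1843×108.936 = 87.3721952.
Substituting: 105.963x + 107.955(0.8157 − x) = 87.3721952
(105.963 − 107.955)x = -0.6866983  ⇒  x = 0.34473, y = 0.47097
Zy-106: 34.47%, Zy-108: 47.10%.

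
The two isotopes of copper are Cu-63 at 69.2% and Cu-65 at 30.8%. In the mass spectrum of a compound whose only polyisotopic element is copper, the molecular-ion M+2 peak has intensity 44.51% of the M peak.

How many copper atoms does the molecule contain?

With n Cu atoms, P(M+2)/P(M) = C(n,1)·p^(n−1)q / p^n = n·q/p = n · 0.308/0.692.
n = 0.4451 × 0.692/0.308 = 1.00 ≈ 1

1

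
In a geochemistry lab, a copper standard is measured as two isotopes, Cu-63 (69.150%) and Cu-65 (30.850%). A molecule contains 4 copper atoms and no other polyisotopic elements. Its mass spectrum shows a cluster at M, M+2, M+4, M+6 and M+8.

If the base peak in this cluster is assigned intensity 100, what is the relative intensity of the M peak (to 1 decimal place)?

56.0

(0.69150 + 0.30850)^4 gives M 0.2286, M+2 0.4080, M+4 0.2731, M+6 0.0812, M+8 0.0091; the largest is M+2.
P(M+2) = C(4,1) × 0.69150^3 × 0.30850^1 = 4 × 0.33065611 × 0.3085 = 0.408030 (base)
P(M) = C(4,0) × 0.69150^4 × 0.30850^0 = 1 × 0.2286487 × 1.0000 = 0.228649
Relative intensity = 0.228649 / 0.408030 × 100 = 56.0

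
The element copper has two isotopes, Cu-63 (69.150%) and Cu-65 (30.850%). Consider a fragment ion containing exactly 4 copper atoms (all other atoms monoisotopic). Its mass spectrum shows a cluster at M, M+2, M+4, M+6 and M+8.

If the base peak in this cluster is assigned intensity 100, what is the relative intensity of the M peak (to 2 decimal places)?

56.04

(0.69150 + 0.30850)^4 gives M 0.2286, M+2 0.4080, M+4 0.2731, M+6 0.0812, M+8 0.0091; the largest is M+2.
P(M+2) = C(4,1) × 0.69150^3 × 0.30850^1 = 4 × 0.33065611 × 0.3085 = 0.408030 (base)
P(M) = C(4,0) × 0.69150^4 × 0.30850^0 = 1 × 0.2286487 × 1.0000 = 0.228649
Relative intensity = 0.228649 / 0.408030 × 100 = 56.04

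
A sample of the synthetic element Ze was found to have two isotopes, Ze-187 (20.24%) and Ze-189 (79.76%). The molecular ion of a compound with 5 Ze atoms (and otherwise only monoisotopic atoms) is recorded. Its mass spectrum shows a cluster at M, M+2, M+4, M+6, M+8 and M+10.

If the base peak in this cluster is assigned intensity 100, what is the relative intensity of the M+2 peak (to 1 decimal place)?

1.6

(0.2024 + 0.7976)^5 gives M 0.0003, M+2 0.0067, M+4 0.0527, M+6 0.2079, M+8 0.4096, M+10 0.3228; the largest is M+8.
P(M+8) = C(5,4) × 0.2024^1 × 0.7976^4 = 5 × 0.2024 × 0.40470687 = 0.409563 (base)
P(M+2) = C(5,1) × 0.2024^4 × 0.7976^1 = 5 × 0.00167819 × 0.7976 = 0.006693
Relative intensity = 0.006693 / 0.409563 × 100 = 1.6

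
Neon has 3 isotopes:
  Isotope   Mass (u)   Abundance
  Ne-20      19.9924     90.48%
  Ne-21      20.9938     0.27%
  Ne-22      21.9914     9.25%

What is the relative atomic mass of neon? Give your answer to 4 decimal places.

20.1800 u

Average mass = Σ (abundance × isotope mass) = 0.9048 × 19.9924 + 0.0027 × 20.9938 + 0.0925 × 21.9914
= 18.08912 + 0.05668 + 2.03420 = 20.18000 u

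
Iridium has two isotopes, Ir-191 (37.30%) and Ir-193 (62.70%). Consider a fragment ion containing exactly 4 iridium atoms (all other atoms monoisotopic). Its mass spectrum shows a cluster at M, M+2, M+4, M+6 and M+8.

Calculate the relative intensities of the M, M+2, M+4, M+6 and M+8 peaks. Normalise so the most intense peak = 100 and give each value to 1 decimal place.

5.3 : 35.4 : 89.2 : 100.0 : 42.0

The 4 Ir atoms are independent, so intensities follow the terms of (0.3730 + 0.6270)^4.
P(M) = 0.3730^4 = 0.019357
P(M+2) = 4 × 0.3730^3 × 0.6270^1 = 0.130153
P(M+4) = 6 × 0.3730^2 × 0.6270^2 = 0.328174
P(M+6) = 4 × 0.3730^1 × 0.6270^3 = 0.367766
P(M+8) = 0.6270^4 = 0.154550
The M+6 peak is largest (0.367766); scaling to 100 gives 5.3 : 35.4 : 89.2 : 100.0 : 42.0.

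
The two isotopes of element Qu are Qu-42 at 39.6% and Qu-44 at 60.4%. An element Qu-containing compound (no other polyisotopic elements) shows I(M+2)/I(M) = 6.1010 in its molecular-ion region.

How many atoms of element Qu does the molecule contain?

4

For n independent Qu atoms, I(M+2)/I(M) = n · (abundance Qu-44) / (abundance Qu-42) = n · 0.604/0.396.
n = 6.1010 × 0.396/0.604 = 4.00 ≈ 4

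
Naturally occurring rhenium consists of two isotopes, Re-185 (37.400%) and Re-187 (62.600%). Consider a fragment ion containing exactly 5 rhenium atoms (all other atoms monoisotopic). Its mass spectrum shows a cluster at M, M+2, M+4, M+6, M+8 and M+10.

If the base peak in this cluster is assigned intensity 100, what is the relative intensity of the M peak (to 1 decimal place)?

2.1

(0.37400 + 0.62600)^5 gives M 0.0073, M+2 0.0612, M+4 0.2050, M+6 0.3431, M+8 0.2872, M+10 0.0961; the largest is M+6.
P(M+6) = C(5,3) × 0.37400^2 × 0.62600^3 = 10 × 0.139876 × 0.24531438 = 0.343136 (base)
P(M) = C(5,0) × 0.37400^5 × 0.62600^0 = 1 × 0.00731742 × 1.0000 = 0.007317
Relative intensity = 0.007317 / 0.343136 × 100 = 2.1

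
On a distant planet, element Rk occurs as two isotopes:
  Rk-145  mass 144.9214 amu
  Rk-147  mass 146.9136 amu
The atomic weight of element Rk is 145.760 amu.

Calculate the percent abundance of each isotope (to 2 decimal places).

Rk-145: 57.91%, Rk-147: 42.09%

With x = fraction of Rk-145 (so Rk-147 is 1 − x):
144.9214·x + 146.9136·(1 − x) = 145.760
(144.9214 − 146.9136)·x = 145.760 − 146.9136
x = -1.1536 / -1.9922 = 0.57906 → 57.91% Rk-145, 42.09% Rk-147.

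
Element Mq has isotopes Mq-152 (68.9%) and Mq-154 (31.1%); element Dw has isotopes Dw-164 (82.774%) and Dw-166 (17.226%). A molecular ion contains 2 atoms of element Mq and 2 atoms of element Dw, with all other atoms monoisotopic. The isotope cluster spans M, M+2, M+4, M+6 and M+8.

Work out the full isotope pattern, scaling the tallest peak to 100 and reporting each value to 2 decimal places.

Element Mq pattern (n=2): 0.474721 : 0.428558 : 0.096721
Element Dw pattern (n=2): 0.68515351 : 0.28517298 : 0.02967351
Convolve the two distributions (both contribute in 2-u steps):
  M: 0.474721×0.68515351 = 0.325257
  M+2: 0.474721×0.28517298 + 0.428558×0.68515351 = 0.429006
  M+4: 0.474721×0.02967351 + 0.428558×0.28517298 + 0.096721×0.68515351 = 0.202569
  M+6: 0.428558×0.02967351 + 0.096721×0.28517298 = 0.040299
  M+8: 0.096721×0.02967351 = 0.002870
Scale to base peak (0.429006) = 100: 75.82 : 100.00 : 47.22 : 9.39 : 0.67

75.82 : 100.00 : 47.22 : 9.39 : 0.67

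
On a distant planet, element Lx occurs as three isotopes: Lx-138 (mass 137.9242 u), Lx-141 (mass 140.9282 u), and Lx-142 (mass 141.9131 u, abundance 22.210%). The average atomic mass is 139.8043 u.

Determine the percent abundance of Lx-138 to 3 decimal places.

The remaining 77.790% is split between Lx-138 (fraction x) and Lx-141 (fraction 0.77790 − x).
Substituting: 137.9242x + 140.9282(0.77790 − x) = 108.28540049
(137.9242 − 140.9282)x = -1.34264629  ⇒  x = 0.44695, y = 0.33095
Lx-138: 44.695%, Lx-141: 33.095%.

44.695%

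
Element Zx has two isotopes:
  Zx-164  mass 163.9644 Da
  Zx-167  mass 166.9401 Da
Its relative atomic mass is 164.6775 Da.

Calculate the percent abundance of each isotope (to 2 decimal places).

Writing the weighted mean with unknown fraction x of Zx-164:
163.9644·x + 166.9401·(1 − x) = 164.6775
(163.9644 − 166.9401)·x = 164.6775 − 166.9401
x = -2.2626 / -2.9757 = 0.76036 → 76.04% Zx-164, 23.96% Zx-167.

Zx-164: 76.04%, Zx-167: 23.96%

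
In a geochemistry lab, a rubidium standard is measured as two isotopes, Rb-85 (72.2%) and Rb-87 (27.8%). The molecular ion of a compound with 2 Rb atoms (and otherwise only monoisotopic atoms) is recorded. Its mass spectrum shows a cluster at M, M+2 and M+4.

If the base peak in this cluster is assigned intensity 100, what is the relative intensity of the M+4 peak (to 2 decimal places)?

Binomial terms of (0.722 + 0.278)^2: M 0.5213, M+2 0.4014, M+4 0.0773 → M is the base peak.
P(M) = C(2,0) × 0.722^2 × 0.278^0 = 1 × 0.521284 × 1.0000 = 0.521284 (base)
P(M+4) = C(2,2) × 0.722^0 × 0.278^2 = 1 × 1.0000 × 0.077284 = 0.077284
Relative intensity = 0.077284 / 0.521284 × 100 = 14.83

14.83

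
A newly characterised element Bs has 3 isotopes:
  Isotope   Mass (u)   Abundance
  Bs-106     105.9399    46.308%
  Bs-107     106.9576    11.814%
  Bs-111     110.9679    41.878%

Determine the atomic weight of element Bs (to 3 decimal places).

Ar = Σ fᵢ·mᵢ = 0.46308 × 105.9399 + 0.11814 × 106.9576 + 0.41878 × 110.9679
= 49.05865 + 12.63597 + 46.47114 = 108.16576 u

108.166 u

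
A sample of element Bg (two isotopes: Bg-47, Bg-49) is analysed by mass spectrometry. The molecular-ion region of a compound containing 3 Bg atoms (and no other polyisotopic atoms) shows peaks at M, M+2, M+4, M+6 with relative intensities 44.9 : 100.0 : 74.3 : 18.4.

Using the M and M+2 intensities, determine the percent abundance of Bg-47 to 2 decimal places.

Let p = fractional abundance of Bg-47. I(M+2)/I(M) = [C(3,1)·p^2·(1−p)] / p^3 = 3·(1−p)/p = 100.0/44.9 = 2.2272
(1−p)/p = 2.2272/3 = 0.7424  ⇒  p = 1/(1 + 0.7424) = 0.5739
Bg-47: 57.39%, Bg-49: 42.61%.

57.39%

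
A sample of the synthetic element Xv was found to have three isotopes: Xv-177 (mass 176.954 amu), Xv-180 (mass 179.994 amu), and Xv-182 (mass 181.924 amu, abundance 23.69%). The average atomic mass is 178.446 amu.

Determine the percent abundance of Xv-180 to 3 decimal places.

Let x and y be the fractions of Xv-177 and Xv-180. Then x + y = 1 − 0.2369 = 0.7631 and 176.954x + 179.994y = 178.446 − 0.2369×181.924 = 135.3482044.
Substituting: 176.954x + 179.994(0.7631 − x) = 135.3482044
(176.954 − 179.994)x = -2.005217  ⇒  x = 0.65961, y = 0.10349
Xv-177: 65.961%, Xv-180: 10.349%.

10.349%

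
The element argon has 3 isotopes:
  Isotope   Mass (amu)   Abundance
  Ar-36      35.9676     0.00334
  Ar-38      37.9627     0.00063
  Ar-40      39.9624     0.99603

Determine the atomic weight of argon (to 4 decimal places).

39.9478 amu

The abundance-weighted mean is 0.00334 × 35.9676 + 0.00063 × 37.9627 + 0.99603 × 39.9624
= 0.12013 + 0.02392 + 39.80375 = 39.94780 amu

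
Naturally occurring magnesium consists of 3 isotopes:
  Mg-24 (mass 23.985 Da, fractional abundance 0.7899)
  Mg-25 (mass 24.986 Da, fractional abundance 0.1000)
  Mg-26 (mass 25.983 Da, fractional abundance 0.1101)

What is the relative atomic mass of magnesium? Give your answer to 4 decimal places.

24.3051 Da

Ar = Σ fᵢ·mᵢ = 0.7899 × 23.985 + 0.1000 × 24.986 + 0.1101 × 25.983
= 18.94575 + 2.49860 + 2.86073 = 24.30508 Da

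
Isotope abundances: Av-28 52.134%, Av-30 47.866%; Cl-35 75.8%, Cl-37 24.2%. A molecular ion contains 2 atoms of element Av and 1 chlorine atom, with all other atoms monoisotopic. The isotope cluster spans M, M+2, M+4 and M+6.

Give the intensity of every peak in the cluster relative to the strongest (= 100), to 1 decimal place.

Element Av pattern (n=2): 0.2717954 : 0.49908921 : 0.2291154
Chlorine pattern (n=1): 0.7580 : 0.2420
Convolve the two distributions (both contribute in 2-u steps):
  M: 0.2717954×0.7580 = 0.206021
  M+2: 0.2717954×0.2420 + 0.49908921×0.7580 = 0.444084
  M+4: 0.49908921×0.2420 + 0.2291154×0.7580 = 0.294449
  M+6: 0.2291154×0.2420 = 0.055446
Scale to base peak (0.444084) = 100: 46.4 : 100.0 : 66.3 : 12.5

46.4 : 100.0 : 66.3 : 12.5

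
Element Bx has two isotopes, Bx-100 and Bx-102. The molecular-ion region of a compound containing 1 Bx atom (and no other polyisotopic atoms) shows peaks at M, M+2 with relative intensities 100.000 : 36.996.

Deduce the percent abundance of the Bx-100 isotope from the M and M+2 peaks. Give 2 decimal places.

If p is the fraction of Bx that is Bx-100, then I(M+2)/I(M) = [C(1,1)·p^0·(1−p)] / p^1 = 1·(1−p)/p = 36.996/100.000 = 0.3700
(1−p)/p = 0.3700/1 = 0.3700  ⇒  p = 1/(1 + 0.3700) = 0.7299
Bx-100: 72.99%, Bx-102: 27.01%.

72.99%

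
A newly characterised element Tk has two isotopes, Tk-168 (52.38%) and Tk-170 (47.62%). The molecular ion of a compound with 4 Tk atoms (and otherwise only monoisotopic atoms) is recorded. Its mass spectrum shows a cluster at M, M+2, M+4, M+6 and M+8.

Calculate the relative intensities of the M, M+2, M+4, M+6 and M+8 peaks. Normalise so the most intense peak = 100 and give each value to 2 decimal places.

20.17 : 73.33 : 100.00 : 60.61 : 13.78

Expanding (0.5238 + 0.4762)^4:
P(M) = 0.5238^4 = 0.075277
P(M+2) = 4 × 0.5238^3 × 0.4762^1 = 0.273745
P(M+4) = 6 × 0.5238^2 × 0.4762^2 = 0.373303
P(M+6) = 4 × 0.5238^1 × 0.4762^3 = 0.226253
P(M+8) = 0.4762^4 = 0.051423
The M+4 peak is largest (0.373303); scaling to 100 gives 20.17 : 73.33 : 100.00 : 60.61 : 13.78.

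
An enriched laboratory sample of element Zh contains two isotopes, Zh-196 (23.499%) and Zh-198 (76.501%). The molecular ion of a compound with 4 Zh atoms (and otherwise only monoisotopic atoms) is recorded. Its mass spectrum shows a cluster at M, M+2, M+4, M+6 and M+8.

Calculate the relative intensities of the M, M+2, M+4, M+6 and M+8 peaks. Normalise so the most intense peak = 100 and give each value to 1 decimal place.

Expanding (0.23499 + 0.76501)^4:
P(M) = 0.23499^4 = 0.003049
P(M+2) = 4 × 0.23499^3 × 0.76501^1 = 0.039708
P(M+4) = 6 × 0.23499^2 × 0.76501^2 = 0.193903
P(M+6) = 4 × 0.23499^1 × 0.76501^3 = 0.420834
P(M+8) = 0.76501^4 = 0.342506
The M+6 peak is largest (0.420834); scaling to 100 gives 0.7 : 9.4 : 46.1 : 100.0 : 81.4.

0.7 : 9.4 : 46.1 : 100.0 : 81.4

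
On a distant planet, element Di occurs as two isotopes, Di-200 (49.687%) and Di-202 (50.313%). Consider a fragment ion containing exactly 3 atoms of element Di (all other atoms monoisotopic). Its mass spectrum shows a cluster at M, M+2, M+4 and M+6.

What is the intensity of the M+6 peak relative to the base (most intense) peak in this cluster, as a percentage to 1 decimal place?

(0.49687 + 0.50313)^3 gives M 0.1227, M+2 0.3726, M+4 0.3773, M+6 0.1274; the largest is M+4.
P(M+4) = C(3,2) × 0.49687^1 × 0.50313^2 = 3 × 0.49687 × 0.2531398 = 0.377333 (base)
P(M+6) = C(3,3) × 0.49687^0 × 0.50313^3 = 1 × 1.0000 × 0.12736223 = 0.127362
Relative intensity = 0.127362 / 0.377333 × 100 = 33.8

33.8%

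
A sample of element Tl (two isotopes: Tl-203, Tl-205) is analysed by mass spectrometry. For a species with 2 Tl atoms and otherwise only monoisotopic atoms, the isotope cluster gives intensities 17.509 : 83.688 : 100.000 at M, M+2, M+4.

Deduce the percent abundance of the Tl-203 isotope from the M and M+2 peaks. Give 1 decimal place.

29.5%

Let p = fractional abundance of Tl-203. I(M+2)/I(M) = [C(2,1)·p^1·(1−p)] / p^2 = 2·(1−p)/p = 83.688/17.509 = 4.7797
(1−p)/p = 4.7797/2 = 2.3899  ⇒  p = 1/(1 + 2.3899) = 0.2950
Tl-203: 29.5%, Tl-205: 70.5%.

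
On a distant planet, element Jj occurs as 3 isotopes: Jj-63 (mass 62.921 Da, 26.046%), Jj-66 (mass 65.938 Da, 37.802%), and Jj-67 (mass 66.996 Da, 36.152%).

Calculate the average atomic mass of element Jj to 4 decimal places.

65.5347 Da

Average mass = Σ (abundance × isotope mass) = 0.26046 × 62.921 + 0.37802 × 65.938 + 0.36152 × 66.996
= 16.38840 + 24.92588 + 24.22039 = 65.53467 Da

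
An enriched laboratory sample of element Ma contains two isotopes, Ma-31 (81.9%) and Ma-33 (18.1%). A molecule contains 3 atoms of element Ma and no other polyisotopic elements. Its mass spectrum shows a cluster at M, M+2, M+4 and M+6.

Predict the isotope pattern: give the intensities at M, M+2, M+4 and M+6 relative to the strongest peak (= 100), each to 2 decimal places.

Expanding (0.819 + 0.181)^3:
P(M) = 0.819^3 = 0.549353
P(M+2) = 3 × 0.819^2 × 0.181^1 = 0.364223
P(M+4) = 3 × 0.819^1 × 0.181^2 = 0.080494
P(M+6) = 0.181^3 = 0.005930
The M peak is largest (0.549353); scaling to 100 gives 100.00 : 66.30 : 14.65 : 1.08.

100.00 : 66.30 : 14.65 : 1.08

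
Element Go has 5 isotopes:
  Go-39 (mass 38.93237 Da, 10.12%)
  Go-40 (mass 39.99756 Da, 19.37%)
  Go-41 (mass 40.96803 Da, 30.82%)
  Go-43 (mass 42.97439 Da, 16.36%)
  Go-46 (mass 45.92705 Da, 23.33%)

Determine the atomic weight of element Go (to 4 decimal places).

42.0592 Da

Average mass = Σ (abundance × isotope mass) = 0.1012 × 38.93237 + 0.1937 × 39.99756 + 0.3082 × 40.96803 + 0.1636 × 42.97439 + 0.2333 × 45.92705
= 3.939956 + 7.747527 + 12.626347 + 7.030610 + 10.714781 = 42.059221 Da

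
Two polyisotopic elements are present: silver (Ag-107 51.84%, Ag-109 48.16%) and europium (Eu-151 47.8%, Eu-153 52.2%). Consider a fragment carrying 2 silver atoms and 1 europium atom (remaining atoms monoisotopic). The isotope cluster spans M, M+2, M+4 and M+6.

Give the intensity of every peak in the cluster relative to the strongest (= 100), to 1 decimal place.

33.9 : 100.0 : 98.0 : 31.9

Silver pattern (n=2): 0.26873856 : 0.49932288 : 0.23193856
Europium pattern (n=1): 0.4780 : 0.5220
Convolve the two distributions (both contribute in 2-u steps):
  M: 0.26873856×0.4780 = 0.128457
  M+2: 0.26873856×0.5220 + 0.49932288×0.4780 = 0.378958
  M+4: 0.49932288×0.5220 + 0.23193856×0.4780 = 0.371513
  M+6: 0.23193856×0.5220 = 0.121072
Scale to base peak (0.378958) = 100: 33.9 : 100.0 : 98.0 : 31.9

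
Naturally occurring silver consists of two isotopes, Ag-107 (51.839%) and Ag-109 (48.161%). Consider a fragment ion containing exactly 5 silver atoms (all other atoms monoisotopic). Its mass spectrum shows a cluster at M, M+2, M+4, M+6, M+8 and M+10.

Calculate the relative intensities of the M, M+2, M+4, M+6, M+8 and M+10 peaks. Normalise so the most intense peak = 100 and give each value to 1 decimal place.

The 5 Ag atoms are independent, so intensities follow the terms of (0.51839 + 0.48161)^5.
P(M) = 0.51839^5 = 0.037435
P(M+2) = 5 × 0.51839^4 × 0.48161^1 = 0.173897
P(M+4) = 10 × 0.51839^3 × 0.48161^2 = 0.323118
P(M+6) = 10 × 0.51839^2 × 0.48161^3 = 0.300192
P(M+8) = 5 × 0.51839^1 × 0.48161^4 = 0.139447
P(M+10) = 0.48161^5 = 0.025911
The M+4 peak is largest (0.323118); scaling to 100 gives 11.6 : 53.8 : 100.0 : 92.9 : 43.2 : 8.0.

11.6 : 53.8 : 100.0 : 92.9 : 43.2 : 8.0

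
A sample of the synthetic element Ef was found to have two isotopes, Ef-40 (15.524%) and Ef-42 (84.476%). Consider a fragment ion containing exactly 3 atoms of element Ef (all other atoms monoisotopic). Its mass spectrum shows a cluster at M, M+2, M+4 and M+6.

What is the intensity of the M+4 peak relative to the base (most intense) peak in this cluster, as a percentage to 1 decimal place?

Binomial terms of (0.15524 + 0.84476)^3: M 0.0037, M+2 0.0611, M+4 0.3323, M+6 0.6028 → M+6 is the base peak.
P(M+6) = C(3,3) × 0.15524^0 × 0.84476^3 = 1 × 1.0000 × 0.60283717 = 0.602837 (base)
P(M+4) = C(3,2) × 0.15524^1 × 0.84476^2 = 3 × 0.15524 × 0.71361946 = 0.332347
Relative intensity = 0.332347 / 0.602837 × 100 = 55.1

55.1%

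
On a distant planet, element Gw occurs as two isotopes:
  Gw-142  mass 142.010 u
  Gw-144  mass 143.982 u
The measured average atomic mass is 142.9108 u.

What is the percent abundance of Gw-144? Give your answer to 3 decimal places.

45.680%

Let x be the fractional abundance of Gw-142; then Gw-144 has abundance 1 − x.
142.010·x + 143.982·(1 − x) = 142.9108
(142.010 − 143.982)·x = 142.9108 − 143.982
x = -1.0712 / -1.972 = 0.54320 → 54.320% Gw-142, 45.680% Gw-144.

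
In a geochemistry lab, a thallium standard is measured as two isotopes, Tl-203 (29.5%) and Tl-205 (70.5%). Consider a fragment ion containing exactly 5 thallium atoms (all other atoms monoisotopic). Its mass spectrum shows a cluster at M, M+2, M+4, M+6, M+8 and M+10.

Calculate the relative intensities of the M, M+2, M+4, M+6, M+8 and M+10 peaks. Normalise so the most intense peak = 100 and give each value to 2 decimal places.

The 5 Tl atoms are independent, so intensities follow the terms of (0.295 + 0.705)^5.
P(M) = 0.295^5 = 0.002234
P(M+2) = 5 × 0.295^4 × 0.705^1 = 0.026696
P(M+4) = 10 × 0.295^3 × 0.705^2 = 0.127598
P(M+6) = 10 × 0.295^2 × 0.705^3 = 0.304938
P(M+8) = 5 × 0.295^1 × 0.705^4 = 0.364375
P(M+10) = 0.705^5 = 0.174159
The M+8 peak is largest (0.364375); scaling to 100 gives 0.61 : 7.33 : 35.02 : 83.69 : 100.00 : 47.80.

0.61 : 7.33 : 35.02 : 83.69 : 100.00 : 47.80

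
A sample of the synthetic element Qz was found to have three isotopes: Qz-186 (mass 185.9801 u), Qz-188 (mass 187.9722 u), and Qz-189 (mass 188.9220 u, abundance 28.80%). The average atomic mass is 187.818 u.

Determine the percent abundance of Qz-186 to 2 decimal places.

The remaining 71.20% is split between Qz-186 (fraction x) and Qz-188 (fraction 0.7120 − x).
Substituting: 185.9801x + 187.9722(0.7120 − x) = 133.408464
(185.9801 − 187.9722)x = -0.4277424  ⇒  x = 0.21472, y = 0.49728
Qz-186: 21.47%, Qz-188: 49.73%.

21.47%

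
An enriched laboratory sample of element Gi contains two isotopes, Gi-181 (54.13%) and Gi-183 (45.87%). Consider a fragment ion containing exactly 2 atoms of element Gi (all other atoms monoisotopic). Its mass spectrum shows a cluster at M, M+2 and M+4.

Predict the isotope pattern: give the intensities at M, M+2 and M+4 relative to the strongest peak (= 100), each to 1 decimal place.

59.0 : 100.0 : 42.4

The 2 Gi atoms are independent, so intensities follow the terms of (0.5413 + 0.4587)^2.
P(M) = 0.5413^2 = 0.293006
P(M+2) = 2 × 0.5413^1 × 0.4587^1 = 0.496589
P(M+4) = 0.4587^2 = 0.210406
The M+2 peak is largest (0.496589); scaling to 100 gives 59.0 : 100.0 : 42.4.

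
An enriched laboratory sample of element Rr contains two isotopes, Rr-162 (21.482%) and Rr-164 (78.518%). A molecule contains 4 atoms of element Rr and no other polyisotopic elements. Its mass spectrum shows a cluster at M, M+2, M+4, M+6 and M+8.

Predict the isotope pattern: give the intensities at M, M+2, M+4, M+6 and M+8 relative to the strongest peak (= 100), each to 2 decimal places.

0.51 : 7.49 : 41.04 : 100.00 : 91.38

Each Rr atom is independently Rr-162 (p = 0.21482) or Rr-164 (q = 0.78518); the cluster is the binomial expansion (p + q)^4.
P(M) = 0.21482^4 = 0.002130
P(M+2) = 4 × 0.21482^3 × 0.78518^1 = 0.031135
P(M+4) = 6 × 0.21482^2 × 0.78518^2 = 0.170702
P(M+6) = 4 × 0.21482^1 × 0.78518^3 = 0.415951
P(M+8) = 0.78518^4 = 0.380082
The M+6 peak is largest (0.415951); scaling to 100 gives 0.51 : 7.49 : 41.04 : 100.00 : 91.38.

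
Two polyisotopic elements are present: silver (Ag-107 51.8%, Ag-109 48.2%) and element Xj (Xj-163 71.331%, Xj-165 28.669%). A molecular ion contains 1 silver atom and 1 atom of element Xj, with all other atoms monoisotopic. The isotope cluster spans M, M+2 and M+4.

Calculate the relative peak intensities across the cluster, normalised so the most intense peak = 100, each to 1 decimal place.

Silver pattern (n=1): 0.5180 : 0.4820
Element Xj pattern (n=1): 0.71331 : 0.28669
Convolve the two distributions (both contribute in 2-u steps):
  M: 0.5180×0.71331 = 0.369495
  M+2: 0.5180×0.28669 + 0.4820×0.71331 = 0.492321
  M+4: 0.4820×0.28669 = 0.138185
Scale to base peak (0.492321) = 100: 75.1 : 100.0 : 28.1

75.1 : 100.0 : 28.1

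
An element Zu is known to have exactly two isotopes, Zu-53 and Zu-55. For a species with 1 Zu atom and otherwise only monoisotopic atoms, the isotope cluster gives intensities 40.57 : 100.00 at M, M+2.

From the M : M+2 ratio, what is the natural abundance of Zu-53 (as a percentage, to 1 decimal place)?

28.9%

If p is the fraction of Zu that is Zu-53, then I(M+2)/I(M) = [C(1,1)·p^0·(1−p)] / p^1 = 1·(1−p)/p = 100.00/40.57 = 2.4649
(1−p)/p = 2.4649/1 = 2.4649  ⇒  p = 1/(1 + 2.4649) = 0.2886
Zu-53: 28.9%, Zu-55: 71.1%.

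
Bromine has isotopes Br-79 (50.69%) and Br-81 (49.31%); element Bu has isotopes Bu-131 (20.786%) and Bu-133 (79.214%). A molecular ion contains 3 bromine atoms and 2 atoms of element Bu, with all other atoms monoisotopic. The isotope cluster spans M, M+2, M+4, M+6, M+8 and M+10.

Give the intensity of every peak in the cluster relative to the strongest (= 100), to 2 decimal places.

1.54 : 16.23 : 60.99 : 100.00 : 74.29 : 20.59

Bromine pattern (n=3): 0.13024674 : 0.3801026 : 0.36975457 : 0.11989609
Element Bu pattern (n=2): 0.04320578 : 0.32930844 : 0.62748578
Convolve the two distributions (both contribute in 2-u steps):
  M: 0.13024674×0.04320578 = 0.005627
  M+2: 0.13024674×0.32930844 + 0.3801026×0.04320578 = 0.059314
  M+4: 0.13024674×0.62748578 + 0.3801026×0.32930844 + 0.36975457×0.04320578 = 0.222875
  M+6: 0.3801026×0.62748578 + 0.36975457×0.32930844 + 0.11989609×0.04320578 = 0.365452
  M+8: 0.36975457×0.62748578 + 0.11989609×0.32930844 = 0.271499
  M+10: 0.11989609×0.62748578 = 0.075233
Scale to base peak (0.365452) = 100: 1.54 : 16.23 : 60.99 : 100.00 : 74.29 : 20.59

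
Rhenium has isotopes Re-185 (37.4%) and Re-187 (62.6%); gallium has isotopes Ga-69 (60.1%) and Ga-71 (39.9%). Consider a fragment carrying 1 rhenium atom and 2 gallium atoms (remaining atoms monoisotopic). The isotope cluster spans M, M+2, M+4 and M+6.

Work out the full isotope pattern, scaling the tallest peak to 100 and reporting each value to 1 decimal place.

Rhenium pattern (n=1): 0.3740 : 0.6260
Gallium pattern (n=2): 0.361201 : 0.479598 : 0.159201
Convolve the two distributions (both contribute in 2-u steps):
  M: 0.3740×0.361201 = 0.135089
  M+2: 0.3740×0.479598 + 0.6260×0.361201 = 0.405481
  M+4: 0.3740×0.159201 + 0.6260×0.479598 = 0.359770
  M+6: 0.6260×0.159201 = 0.099660
Scale to base peak (0.405481) = 100: 33.3 : 100.0 : 88.7 : 24.6

33.3 : 100.0 : 88.7 : 24.6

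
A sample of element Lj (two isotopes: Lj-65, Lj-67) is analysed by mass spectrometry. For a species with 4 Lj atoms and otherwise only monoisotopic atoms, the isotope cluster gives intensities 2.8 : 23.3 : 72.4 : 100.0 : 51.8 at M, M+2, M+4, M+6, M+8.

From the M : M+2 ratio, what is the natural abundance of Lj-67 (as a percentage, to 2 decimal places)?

67.54%

If p is the fraction of Lj that is Lj-65, then I(M+2)/I(M) = [C(4,1)·p^3·(1−p)] / p^4 = 4·(1−p)/p = 23.3/2.8 = 8.3214
(1−p)/p = 8.3214/4 = 2.0804  ⇒  p = 1/(1 + 2.0804) = 0.3246
Lj-65: 32.46%, Lj-67: 67.54%.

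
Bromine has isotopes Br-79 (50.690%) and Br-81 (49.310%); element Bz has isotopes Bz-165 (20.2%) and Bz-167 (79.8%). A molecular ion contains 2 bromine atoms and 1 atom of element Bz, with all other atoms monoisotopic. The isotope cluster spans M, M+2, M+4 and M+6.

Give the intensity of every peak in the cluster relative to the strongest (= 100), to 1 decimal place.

11.6 : 68.3 : 100.0 : 43.3

Bromine pattern (n=2): 0.25694761 : 0.49990478 : 0.24314761
Element Bz pattern (n=1): 0.2020 : 0.7980
Convolve the two distributions (both contribute in 2-u steps):
  M: 0.25694761×0.2020 = 0.051903
  M+2: 0.25694761×0.7980 + 0.49990478×0.2020 = 0.306025
  M+4: 0.49990478×0.7980 + 0.24314761×0.2020 = 0.448040
  M+6: 0.24314761×0.7980 = 0.194032
Scale to base peak (0.448040) = 100: 11.6 : 68.3 : 100.0 : 43.3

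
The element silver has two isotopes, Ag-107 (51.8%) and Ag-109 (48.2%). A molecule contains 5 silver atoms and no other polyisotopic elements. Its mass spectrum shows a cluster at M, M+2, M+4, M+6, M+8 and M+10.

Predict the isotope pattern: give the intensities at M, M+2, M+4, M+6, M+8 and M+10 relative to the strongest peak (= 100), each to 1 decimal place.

Expanding (0.518 + 0.482)^5:
P(M) = 0.518^5 = 0.037295
P(M+2) = 5 × 0.518^4 × 0.482^1 = 0.173515
P(M+4) = 10 × 0.518^3 × 0.482^2 = 0.322911
P(M+6) = 10 × 0.518^2 × 0.482^3 = 0.300470
P(M+8) = 5 × 0.518^1 × 0.482^4 = 0.139794
P(M+10) = 0.482^5 = 0.026016
The M+4 peak is largest (0.322911); scaling to 100 gives 11.5 : 53.7 : 100.0 : 93.1 : 43.3 : 8.1.

11.5 : 53.7 : 100.0 : 93.1 : 43.3 : 8.1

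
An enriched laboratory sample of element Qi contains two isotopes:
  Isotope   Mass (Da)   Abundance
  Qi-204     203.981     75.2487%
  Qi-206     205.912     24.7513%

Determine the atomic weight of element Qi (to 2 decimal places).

204.46 Da

Average mass = Σ (abundance × isotope mass) = 0.752487 × 203.981 + 0.247513 × 205.912
= 153.4931 + 50.9659 = 204.4590 Da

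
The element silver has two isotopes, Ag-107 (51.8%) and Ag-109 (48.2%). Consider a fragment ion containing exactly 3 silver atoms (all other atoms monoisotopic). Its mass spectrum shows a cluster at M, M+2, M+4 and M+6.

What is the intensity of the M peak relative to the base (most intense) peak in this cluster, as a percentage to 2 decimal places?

Binomial terms of (0.518 + 0.482)^3: M 0.1390, M+2 0.3880, M+4 0.3610, M+6 0.1120 → M+2 is the base peak.
P(M+2) = C(3,1) × 0.518^2 × 0.482^1 = 3 × 0.268324 × 0.4820 = 0.387997 (base)
P(M) = C(3,0) × 0.518^3 × 0.482^0 = 1 × 0.13899183 × 1.0000 = 0.138992
Relative intensity = 0.138992 / 0.387997 × 100 = 35.82

35.82%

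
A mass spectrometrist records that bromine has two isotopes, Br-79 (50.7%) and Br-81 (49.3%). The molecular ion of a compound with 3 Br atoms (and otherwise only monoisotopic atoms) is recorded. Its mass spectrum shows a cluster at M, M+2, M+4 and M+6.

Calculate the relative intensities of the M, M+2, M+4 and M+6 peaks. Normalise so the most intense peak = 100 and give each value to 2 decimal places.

Each Br atom is independently Br-79 (p = 0.507) or Br-81 (q = 0.493); the cluster is the binomial expansion (p + q)^3.
P(M) = 0.507^3 = 0.130324
P(M+2) = 3 × 0.507^2 × 0.493^1 = 0.380175
P(M+4) = 3 × 0.507^1 × 0.493^2 = 0.369678
P(M+6) = 0.493^3 = 0.119823
The M+2 peak is largest (0.380175); scaling to 100 gives 34.28 : 100.00 : 97.24 : 31.52.

34.28 : 100.00 : 97.24 : 31.52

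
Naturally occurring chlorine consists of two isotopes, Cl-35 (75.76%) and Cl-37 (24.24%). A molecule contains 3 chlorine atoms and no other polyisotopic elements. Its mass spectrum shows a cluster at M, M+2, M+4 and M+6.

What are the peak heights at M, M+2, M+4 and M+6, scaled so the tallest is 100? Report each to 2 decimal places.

Expanding (0.7576 + 0.2424)^3:
P(M) = 0.7576^3 = 0.434830
P(M+2) = 3 × 0.7576^2 × 0.2424^1 = 0.417382
P(M+4) = 3 × 0.7576^1 × 0.2424^2 = 0.133545
P(M+6) = 0.2424^3 = 0.014243
The M peak is largest (0.434830); scaling to 100 gives 100.00 : 95.99 : 30.71 : 3.28.

100.00 : 95.99 : 30.71 : 3.28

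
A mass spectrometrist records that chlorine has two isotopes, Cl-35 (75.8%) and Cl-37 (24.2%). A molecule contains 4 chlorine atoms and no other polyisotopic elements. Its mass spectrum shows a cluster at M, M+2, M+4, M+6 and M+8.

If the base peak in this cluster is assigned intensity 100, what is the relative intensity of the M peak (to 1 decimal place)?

Binomial terms of (0.758 + 0.242)^4: M 0.3301, M+2 0.4216, M+4 0.2019, M+6 0.0430, M+8 0.0034 → M+2 is the base peak.
P(M+2) = C(4,1) × 0.758^3 × 0.242^1 = 4 × 0.43551951 × 0.2420 = 0.421583 (base)
P(M) = C(4,0) × 0.758^4 × 0.242^0 = 1 × 0.33012379 × 1.0000 = 0.330124
Relative intensity = 0.330124 / 0.421583 × 100 = 78.3

78.3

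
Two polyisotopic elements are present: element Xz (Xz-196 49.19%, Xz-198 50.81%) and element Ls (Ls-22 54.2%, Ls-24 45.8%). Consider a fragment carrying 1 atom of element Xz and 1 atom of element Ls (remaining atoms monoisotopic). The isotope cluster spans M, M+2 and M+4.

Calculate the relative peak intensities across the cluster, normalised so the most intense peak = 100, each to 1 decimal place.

53.2 : 100.0 : 46.5

Element Xz pattern (n=1): 0.4919 : 0.5081
Element Ls pattern (n=1): 0.5420 : 0.4580
Convolve the two distributions (both contribute in 2-u steps):
  M: 0.4919×0.5420 = 0.266610
  M+2: 0.4919×0.4580 + 0.5081×0.5420 = 0.500680
  M+4: 0.5081×0.4580 = 0.232710
Scale to base peak (0.500680) = 100: 53.2 : 100.0 : 46.5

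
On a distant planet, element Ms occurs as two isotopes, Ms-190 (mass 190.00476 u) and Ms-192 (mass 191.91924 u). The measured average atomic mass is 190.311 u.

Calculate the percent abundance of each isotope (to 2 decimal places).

Ms-190: 84.00%, Ms-192: 16.00%

Let x be the fractional abundance of Ms-190; then Ms-192 has abundance 1 − x.
190.00476·x + 191.91924·(1 − x) = 190.311
(190.00476 − 191.91924)·x = 190.311 − 191.91924
x = -1.60824 / -1.91448 = 0.84004 → 84.00% Ms-190, 16.00% Ms-192.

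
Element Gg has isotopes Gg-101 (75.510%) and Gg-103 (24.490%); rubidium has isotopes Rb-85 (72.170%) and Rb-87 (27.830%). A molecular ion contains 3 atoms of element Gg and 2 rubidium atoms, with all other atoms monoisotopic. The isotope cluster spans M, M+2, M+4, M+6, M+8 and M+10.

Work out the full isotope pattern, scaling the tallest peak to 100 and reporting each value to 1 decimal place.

Element Gg pattern (n=3): 0.43053991 : 0.41890831 : 0.13586366 : 0.01468812
Rubidium pattern (n=2): 0.52085089 : 0.40169822 : 0.07745089
Convolve the two distributions (both contribute in 2-u steps):
  M: 0.43053991×0.52085089 = 0.224247
  M+2: 0.43053991×0.40169822 + 0.41890831×0.52085089 = 0.391136
  M+4: 0.43053991×0.07745089 + 0.41890831×0.40169822 + 0.13586366×0.52085089 = 0.272385
  M+6: 0.41890831×0.07745089 + 0.13586366×0.40169822 + 0.01468812×0.52085089 = 0.094671
  M+8: 0.13586366×0.07745089 + 0.01468812×0.40169822 = 0.016423
  M+10: 0.01468812×0.07745089 = 0.001138
Scale to base peak (0.391136) = 100: 57.3 : 100.0 : 69.6 : 24.2 : 4.2 : 0.3

57.3 : 100.0 : 69.6 : 24.2 : 4.2 : 0.3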